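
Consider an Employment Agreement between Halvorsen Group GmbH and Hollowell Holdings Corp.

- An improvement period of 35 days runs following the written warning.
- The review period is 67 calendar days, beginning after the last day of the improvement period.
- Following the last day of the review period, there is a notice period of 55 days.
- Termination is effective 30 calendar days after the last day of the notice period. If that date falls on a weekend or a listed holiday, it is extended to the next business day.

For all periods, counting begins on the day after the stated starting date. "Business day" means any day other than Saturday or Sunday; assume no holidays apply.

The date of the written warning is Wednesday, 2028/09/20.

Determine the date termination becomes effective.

2029/03/26

The last day of the improvement period: 2028/09/20 + 35 days = 2028/10/25.
The last day of the review period: 67 calendar days after 2028/10/25 is 2028/12/31.
Adding 55 calendar days to 2028/12/31 gives 2029/02/24, which is the last day of the notice period.
The date termination becomes effective: 2029/02/24 + 30 days = 2029/03/26. 2029/03/26 is a Monday, so no roll-forward applies.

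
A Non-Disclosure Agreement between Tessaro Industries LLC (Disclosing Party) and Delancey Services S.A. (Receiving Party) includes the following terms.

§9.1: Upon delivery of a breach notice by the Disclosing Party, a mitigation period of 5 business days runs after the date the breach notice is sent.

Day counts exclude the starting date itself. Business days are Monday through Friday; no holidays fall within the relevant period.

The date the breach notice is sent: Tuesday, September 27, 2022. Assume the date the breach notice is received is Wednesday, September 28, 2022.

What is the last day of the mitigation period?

October 4, 2022

From Tuesday, September 27, 2022, 5 business days (Sep 28, Sep 29, Sep 30, Oct 3, Oct 4, skipping weekends) brings us to Tuesday, October 4, 2022, which is the last day of the mitigation period.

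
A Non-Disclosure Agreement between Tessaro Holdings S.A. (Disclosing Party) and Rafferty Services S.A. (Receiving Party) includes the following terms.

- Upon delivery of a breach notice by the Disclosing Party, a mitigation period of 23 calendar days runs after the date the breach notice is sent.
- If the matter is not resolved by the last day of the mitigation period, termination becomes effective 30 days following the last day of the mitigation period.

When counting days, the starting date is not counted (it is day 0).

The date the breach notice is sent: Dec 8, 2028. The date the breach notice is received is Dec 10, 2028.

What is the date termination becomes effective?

Jan 30, 2029

Adding 23 calendar days to Dec 8, 2028 gives Dec 31, 2028, which is the last day of the mitigation period.
Adding 30 calendar days to Dec 31, 2028 gives Jan 30, 2029, which is the date termination becomes effective.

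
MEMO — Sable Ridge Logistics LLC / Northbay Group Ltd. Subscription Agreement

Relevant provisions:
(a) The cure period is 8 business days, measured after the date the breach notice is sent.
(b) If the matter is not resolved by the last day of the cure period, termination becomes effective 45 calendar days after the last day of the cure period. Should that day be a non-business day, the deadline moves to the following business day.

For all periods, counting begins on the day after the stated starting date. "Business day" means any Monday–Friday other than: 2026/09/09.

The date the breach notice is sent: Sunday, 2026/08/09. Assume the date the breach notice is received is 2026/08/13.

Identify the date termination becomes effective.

The last day of the cure period: 8 business days after Sunday, 2026/08/09, skipping weekends — Aug 10, Aug 11, Aug 12, Aug 13, Aug 14, Aug 17, Aug 18, Aug 19 — lands on Wednesday, 2026/08/19.
The date termination becomes effective: 2026/08/19 + 45 days = 2026/10/03. That falls on a Saturday, so it rolls to the next business day, Monday, 2026/10/05.

2026/10/05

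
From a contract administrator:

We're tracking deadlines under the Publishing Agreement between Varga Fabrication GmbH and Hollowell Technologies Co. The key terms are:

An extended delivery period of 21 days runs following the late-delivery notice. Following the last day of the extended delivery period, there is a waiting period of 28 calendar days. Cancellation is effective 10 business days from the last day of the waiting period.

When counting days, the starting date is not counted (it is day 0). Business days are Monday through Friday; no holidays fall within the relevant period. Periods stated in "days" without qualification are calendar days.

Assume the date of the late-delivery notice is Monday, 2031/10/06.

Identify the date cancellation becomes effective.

The last day of the extended delivery period: 2031/10/06 + 21 days = 2031/10/27.
The last day of the waiting period: 28 calendar days after 2031/10/27 is 2031/11/24.
The date cancellation becomes effective: counting 10 business days from Monday, 2031/11/24 (Nov 25, Nov 26, Nov 27, Nov 28, Dec 1, Dec 2, Dec 3, Dec 4, Dec 5, Dec 8, skipping weekends) reaches Monday, 2031/12/08.

2031/12/08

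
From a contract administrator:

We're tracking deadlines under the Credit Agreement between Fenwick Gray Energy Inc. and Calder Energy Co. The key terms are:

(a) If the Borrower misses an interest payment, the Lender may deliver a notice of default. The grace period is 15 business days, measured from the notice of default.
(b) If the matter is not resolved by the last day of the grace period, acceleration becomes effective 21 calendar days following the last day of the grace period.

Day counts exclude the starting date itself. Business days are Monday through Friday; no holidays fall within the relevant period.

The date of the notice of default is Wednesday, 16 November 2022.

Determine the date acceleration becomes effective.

28 December 2022

The last day of the grace period: counting 15 business days from Wednesday, 16 November 2022 (Nov 17, Nov 18, Nov 21, Nov 22, …, Dec 5, Dec 6, Dec 7, skipping weekends) reaches Wednesday, 7 December 2022.
The date acceleration becomes effective: 7 December 2022 + 21 days = 28 December 2022.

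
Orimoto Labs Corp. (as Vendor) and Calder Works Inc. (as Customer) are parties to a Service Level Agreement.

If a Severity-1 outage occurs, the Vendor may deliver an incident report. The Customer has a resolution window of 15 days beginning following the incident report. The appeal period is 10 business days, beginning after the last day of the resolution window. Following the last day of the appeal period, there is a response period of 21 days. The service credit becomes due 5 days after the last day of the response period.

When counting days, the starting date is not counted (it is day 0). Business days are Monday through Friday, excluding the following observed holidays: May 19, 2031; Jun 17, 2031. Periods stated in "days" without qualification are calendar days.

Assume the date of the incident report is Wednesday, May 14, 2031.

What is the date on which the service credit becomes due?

Jul 8, 2031

Adding 15 calendar days to May 14, 2031 gives May 29, 2031, which is the last day of the resolution window.
The last day of the appeal period: counting 10 business days from Thursday, May 29, 2031 (May 30, Jun 2, Jun 3, Jun 4, Jun 5, Jun 6, Jun 9, Jun 10, Jun 11, Jun 12, skipping weekends) reaches Thursday, Jun 12, 2031.
The last day of the response period: Jun 12, 2031 + 21 days = Jul 3, 2031.
The date on which the service credit becomes due: Jul 3, 2031 + 5 days = Jul 8, 2031.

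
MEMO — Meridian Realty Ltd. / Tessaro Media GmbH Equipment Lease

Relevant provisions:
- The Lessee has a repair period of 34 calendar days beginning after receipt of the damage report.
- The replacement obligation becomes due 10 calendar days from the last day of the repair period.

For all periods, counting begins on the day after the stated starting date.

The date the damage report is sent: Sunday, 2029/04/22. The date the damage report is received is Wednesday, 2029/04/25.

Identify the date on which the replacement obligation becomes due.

2029/06/08

The last day of the repair period: 2029/04/25 + 34 days = 2029/05/29.
Adding 10 calendar days to 2029/05/29 gives 2029/06/08, which is the date on which the replacement obligation becomes due.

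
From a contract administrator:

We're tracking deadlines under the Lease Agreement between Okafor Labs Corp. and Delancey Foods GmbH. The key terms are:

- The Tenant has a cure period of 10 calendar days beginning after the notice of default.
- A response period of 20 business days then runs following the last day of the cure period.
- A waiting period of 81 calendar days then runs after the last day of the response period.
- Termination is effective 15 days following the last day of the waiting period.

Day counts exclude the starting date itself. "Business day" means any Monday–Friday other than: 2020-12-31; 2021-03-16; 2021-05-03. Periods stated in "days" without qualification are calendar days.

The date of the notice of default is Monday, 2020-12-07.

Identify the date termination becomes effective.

The last day of the cure period: 2020-12-07 + 10 days = 2020-12-17.
From Thursday, 2020-12-17, 20 business days (Dec 18, Dec 21, Dec 22, Dec 23, …, Jan 13, Jan 14, Jan 15, skipping weekends and the listed holiday on Dec 31) brings us to Friday, 2021-01-15, which is the last day of the response period.
The last day of the waiting period: 81 calendar days after 2021-01-15 is 2021-04-06.
The date termination becomes effective: 15 calendar days after 2021-04-06 is 2021-04-21.

2021-04-21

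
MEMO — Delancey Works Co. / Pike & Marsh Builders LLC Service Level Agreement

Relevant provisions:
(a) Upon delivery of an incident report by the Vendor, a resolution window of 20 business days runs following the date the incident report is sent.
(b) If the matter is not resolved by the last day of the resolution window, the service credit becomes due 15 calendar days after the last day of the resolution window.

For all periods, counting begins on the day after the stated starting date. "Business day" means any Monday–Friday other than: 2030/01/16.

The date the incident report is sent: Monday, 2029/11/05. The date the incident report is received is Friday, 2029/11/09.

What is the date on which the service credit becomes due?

The last day of the resolution window: counting 20 business days from Monday, 2029/11/05 (Nov 6, Nov 7, Nov 8, Nov 9, …, Nov 29, Nov 30, Dec 3, skipping weekends) reaches Monday, 2029/12/03.
The date on which the service credit becomes due: 2029/12/03 + 15 days = 2029/12/18.

2029/12/18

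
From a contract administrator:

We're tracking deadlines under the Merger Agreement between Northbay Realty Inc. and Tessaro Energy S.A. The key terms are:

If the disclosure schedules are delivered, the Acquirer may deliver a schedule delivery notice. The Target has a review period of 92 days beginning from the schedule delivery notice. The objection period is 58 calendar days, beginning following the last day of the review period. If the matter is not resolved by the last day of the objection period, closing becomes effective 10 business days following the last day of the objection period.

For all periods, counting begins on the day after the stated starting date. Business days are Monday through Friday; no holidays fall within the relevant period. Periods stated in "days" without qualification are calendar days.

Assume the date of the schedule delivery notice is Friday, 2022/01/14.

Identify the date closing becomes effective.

The last day of the review period: 2022/01/14 + 92 days = 2022/04/16.
Adding 58 calendar days to 2022/04/16 gives 2022/06/13, which is the last day of the objection period.
The date closing becomes effective: 10 business days after Monday, 2022/06/13, skipping weekends — Jun 14, Jun 15, Jun 16, Jun 17, Jun 20, Jun 21, Jun 22, Jun 23, Jun 24, Jun 27 — lands on Monday, 2022/06/27.

2022/06/27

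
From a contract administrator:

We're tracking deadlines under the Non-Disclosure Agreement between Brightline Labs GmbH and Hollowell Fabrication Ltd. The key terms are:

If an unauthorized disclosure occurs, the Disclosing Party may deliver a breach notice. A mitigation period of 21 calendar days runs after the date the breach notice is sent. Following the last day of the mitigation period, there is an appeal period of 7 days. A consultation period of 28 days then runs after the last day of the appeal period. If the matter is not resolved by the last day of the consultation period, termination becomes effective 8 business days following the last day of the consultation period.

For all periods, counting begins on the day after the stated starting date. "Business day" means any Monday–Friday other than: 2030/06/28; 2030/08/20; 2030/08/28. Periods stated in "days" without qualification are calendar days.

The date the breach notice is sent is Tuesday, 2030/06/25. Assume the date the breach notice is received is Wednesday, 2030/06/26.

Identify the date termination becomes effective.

The last day of the mitigation period: 21 calendar days after 2030/06/25 is 2030/07/16.
Adding 7 calendar days to 2030/07/16 gives 2030/07/23, which is the last day of the appeal period.
The last day of the consultation period: 2030/07/23 + 28 days = 2030/08/20.
The date termination becomes effective: 8 business days after Tuesday, 2030/08/20, skipping weekends and the listed holiday on Aug 28 — Aug 21, Aug 22, Aug 23, Aug 26, Aug 27, Aug 29, Aug 30, Sep 2 — lands on Monday, 2030/09/02.

2030/09/02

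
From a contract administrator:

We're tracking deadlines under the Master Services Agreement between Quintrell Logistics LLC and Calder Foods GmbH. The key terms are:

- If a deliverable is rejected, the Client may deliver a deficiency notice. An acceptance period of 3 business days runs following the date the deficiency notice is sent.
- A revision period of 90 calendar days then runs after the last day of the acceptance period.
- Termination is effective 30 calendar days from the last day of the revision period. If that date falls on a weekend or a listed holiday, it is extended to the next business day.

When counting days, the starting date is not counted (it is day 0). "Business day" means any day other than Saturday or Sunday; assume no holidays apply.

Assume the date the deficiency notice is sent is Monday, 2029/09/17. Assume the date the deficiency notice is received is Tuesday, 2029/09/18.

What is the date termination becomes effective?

2030/01/18

From Monday, 2029/09/17, 3 business days (Sep 18, Sep 19, Sep 20, skipping weekends) brings us to Thursday, 2029/09/20, which is the last day of the acceptance period.
The last day of the revision period: 90 calendar days after 2029/09/20 is 2029/12/19.
The date termination becomes effective: 30 calendar days after 2029/12/19 is 2030/01/18. 2030/01/18 is a Friday, so no roll-forward applies.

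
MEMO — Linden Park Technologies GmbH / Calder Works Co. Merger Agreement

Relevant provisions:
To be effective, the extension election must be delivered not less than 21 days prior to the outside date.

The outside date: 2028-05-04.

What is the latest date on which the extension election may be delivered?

2028-04-13

Counting back 21 calendar days from 2028-05-04 gives 2028-04-13.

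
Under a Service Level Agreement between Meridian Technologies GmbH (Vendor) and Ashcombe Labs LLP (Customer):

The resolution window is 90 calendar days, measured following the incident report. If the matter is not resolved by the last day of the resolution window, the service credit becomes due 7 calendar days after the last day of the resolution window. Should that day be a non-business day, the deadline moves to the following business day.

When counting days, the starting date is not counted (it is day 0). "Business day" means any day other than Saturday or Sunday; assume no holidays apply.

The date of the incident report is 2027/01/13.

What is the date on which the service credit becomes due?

The last day of the resolution window: 2027/01/13 + 90 days = 2027/04/13.
The date on which the service credit becomes due: 7 calendar days after 2027/04/13 is 2027/04/20. 2027/04/20 is a Tuesday, so no roll-forward applies.

2027/04/20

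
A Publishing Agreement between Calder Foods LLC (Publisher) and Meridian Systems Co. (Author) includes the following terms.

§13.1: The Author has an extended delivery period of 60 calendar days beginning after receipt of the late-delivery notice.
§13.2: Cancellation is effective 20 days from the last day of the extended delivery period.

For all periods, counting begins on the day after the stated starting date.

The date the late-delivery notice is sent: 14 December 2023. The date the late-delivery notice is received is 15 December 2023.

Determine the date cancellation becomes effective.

Adding 60 calendar days to 15 December 2023 gives 13 February 2024, which is the last day of the extended delivery period.
The date cancellation becomes effective: 13 February 2024 + 20 days = 4 March 2024.

4 March 2024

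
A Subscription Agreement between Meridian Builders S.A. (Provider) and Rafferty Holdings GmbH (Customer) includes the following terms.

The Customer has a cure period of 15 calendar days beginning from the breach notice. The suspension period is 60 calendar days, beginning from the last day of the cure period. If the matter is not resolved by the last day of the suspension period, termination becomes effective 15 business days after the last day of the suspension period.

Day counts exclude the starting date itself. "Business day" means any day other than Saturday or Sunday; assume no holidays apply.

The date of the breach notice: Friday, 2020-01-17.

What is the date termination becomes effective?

2020-04-22

The last day of the cure period: 2020-01-17 + 15 days = 2020-02-01.
The last day of the suspension period: 2020-02-01 + 60 days = 2020-04-01.
From Wednesday, 2020-04-01, 15 business days (Apr 2, Apr 3, Apr 6, Apr 7, …, Apr 20, Apr 21, Apr 22, skipping weekends) brings us to Wednesday, 2020-04-22, which is the date termination becomes effective.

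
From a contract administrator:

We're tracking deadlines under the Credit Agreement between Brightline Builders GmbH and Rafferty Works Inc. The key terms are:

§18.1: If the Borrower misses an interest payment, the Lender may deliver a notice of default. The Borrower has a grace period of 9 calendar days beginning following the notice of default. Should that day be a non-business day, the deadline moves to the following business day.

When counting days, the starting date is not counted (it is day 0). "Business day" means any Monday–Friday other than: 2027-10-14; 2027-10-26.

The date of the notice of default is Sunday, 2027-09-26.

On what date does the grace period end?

The last day of the grace period: 2027-09-26 + 9 days = 2027-10-05. 2027-10-05 is a Tuesday and is not a listed holiday, so no roll-forward applies.

2027-10-05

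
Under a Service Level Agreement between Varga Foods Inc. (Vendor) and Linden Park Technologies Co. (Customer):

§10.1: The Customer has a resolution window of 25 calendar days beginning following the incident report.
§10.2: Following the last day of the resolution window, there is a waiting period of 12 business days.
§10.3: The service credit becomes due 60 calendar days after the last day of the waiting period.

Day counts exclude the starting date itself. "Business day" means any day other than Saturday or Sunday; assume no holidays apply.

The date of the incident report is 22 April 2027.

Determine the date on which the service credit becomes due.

Adding 25 calendar days to 22 April 2027 gives 17 May 2027, which is the last day of the resolution window.
The last day of the waiting period: 12 business days after Monday, 17 May 2027, skipping weekends — May 18, May 19, May 20, May 21, …, May 31, Jun 1, Jun 2 — lands on Wednesday, 2 June 2027.
Adding 60 calendar days to 2 June 2027 gives 1 August 2027, which is the date on which the service credit becomes due.

1 August 2027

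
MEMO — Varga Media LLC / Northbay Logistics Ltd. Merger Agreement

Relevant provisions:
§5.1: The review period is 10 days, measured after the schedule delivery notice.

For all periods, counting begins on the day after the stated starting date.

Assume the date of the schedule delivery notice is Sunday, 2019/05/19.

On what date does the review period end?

2019/05/29

The last day of the review period: 2019/05/19 + 10 days = 2019/05/29.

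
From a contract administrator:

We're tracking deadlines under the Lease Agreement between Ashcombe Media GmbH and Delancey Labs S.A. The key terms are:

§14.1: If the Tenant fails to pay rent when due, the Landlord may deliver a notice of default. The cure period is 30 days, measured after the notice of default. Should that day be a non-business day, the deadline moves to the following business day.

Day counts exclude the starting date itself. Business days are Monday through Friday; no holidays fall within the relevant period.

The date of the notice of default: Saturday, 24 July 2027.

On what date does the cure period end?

Adding 30 calendar days to 24 July 2027 gives 23 August 2027, which is the last day of the cure period. 23 August 2027 is a Monday, so no roll-forward applies.

23 August 2027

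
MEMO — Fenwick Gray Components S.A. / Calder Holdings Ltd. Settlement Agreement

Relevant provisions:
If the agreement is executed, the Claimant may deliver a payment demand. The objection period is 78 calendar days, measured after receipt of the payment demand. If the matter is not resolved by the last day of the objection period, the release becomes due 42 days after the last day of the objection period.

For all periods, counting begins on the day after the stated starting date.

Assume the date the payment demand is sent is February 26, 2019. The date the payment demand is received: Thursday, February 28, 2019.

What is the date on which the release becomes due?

June 28, 2019

Adding 78 calendar days to February 28, 2019 gives May 17, 2019, which is the last day of the objection period.
The date on which the release becomes due: 42 calendar days after May 17, 2019 is June 28, 2019.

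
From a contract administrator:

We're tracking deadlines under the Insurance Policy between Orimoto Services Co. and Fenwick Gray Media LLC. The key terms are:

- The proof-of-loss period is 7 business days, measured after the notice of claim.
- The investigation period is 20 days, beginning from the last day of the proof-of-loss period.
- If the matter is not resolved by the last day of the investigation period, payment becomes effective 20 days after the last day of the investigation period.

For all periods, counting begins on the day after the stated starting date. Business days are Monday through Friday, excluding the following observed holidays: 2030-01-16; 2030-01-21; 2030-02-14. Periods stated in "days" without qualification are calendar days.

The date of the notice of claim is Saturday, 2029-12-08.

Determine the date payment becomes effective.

2030-01-27

The last day of the proof-of-loss period: 7 business days after Saturday, 2029-12-08, skipping weekends — Dec 10, Dec 11, Dec 12, Dec 13, Dec 14, Dec 17, Dec 18 — lands on Tuesday, 2029-12-18.
The last day of the investigation period: 20 calendar days after 2029-12-18 is 2030-01-07.
The date payment becomes effective: 20 calendar days after 2030-01-07 is 2030-01-27.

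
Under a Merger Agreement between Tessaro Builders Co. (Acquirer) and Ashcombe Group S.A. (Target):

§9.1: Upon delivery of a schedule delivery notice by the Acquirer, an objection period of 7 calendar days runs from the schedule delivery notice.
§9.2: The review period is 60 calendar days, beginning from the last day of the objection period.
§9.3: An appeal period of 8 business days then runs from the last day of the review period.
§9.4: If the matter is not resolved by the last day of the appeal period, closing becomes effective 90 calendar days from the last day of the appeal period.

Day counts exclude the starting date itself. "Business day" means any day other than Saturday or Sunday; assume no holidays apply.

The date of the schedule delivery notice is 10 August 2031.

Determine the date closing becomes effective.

26 January 2032

Adding 7 calendar days to 10 August 2031 gives 17 August 2031, which is the last day of the objection period.
Adding 60 calendar days to 17 August 2031 gives 16 October 2031, which is the last day of the review period.
The last day of the appeal period: counting 8 business days from Thursday, 16 October 2031 (Oct 17, Oct 20, Oct 21, Oct 22, Oct 23, Oct 24, Oct 27, Oct 28, skipping weekends) reaches Tuesday, 28 October 2031.
The date closing becomes effective: 90 calendar days after 28 October 2031 is 26 January 2032.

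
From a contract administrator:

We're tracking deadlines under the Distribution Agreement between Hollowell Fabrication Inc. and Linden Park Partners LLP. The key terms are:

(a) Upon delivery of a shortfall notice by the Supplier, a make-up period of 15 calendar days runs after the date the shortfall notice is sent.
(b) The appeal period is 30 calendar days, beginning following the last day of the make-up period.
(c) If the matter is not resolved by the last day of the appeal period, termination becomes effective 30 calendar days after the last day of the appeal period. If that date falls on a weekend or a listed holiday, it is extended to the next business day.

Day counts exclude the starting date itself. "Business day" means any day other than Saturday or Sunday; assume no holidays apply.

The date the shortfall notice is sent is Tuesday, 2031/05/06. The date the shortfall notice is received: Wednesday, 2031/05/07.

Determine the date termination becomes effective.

2031/07/21

Adding 15 calendar days to 2031/05/06 gives 2031/05/21, which is the last day of the make-up period.
The last day of the appeal period: 30 calendar days after 2031/05/21 is 2031/06/20.
The date termination becomes effective: 2031/06/20 + 30 days = 2031/07/20. That falls on a Sunday, so it rolls to the next business day, Monday, 2031/07/21.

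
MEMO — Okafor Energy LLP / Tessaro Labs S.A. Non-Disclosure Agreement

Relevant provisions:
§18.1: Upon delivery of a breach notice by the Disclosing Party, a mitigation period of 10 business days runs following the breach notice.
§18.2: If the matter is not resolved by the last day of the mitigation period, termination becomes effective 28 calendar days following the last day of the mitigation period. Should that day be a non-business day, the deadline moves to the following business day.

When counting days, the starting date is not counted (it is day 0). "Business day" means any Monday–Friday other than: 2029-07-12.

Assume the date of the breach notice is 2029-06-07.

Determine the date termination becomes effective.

2029-07-19

The last day of the mitigation period: 10 business days after Thursday, 2029-06-07, skipping weekends — Jun 8, Jun 11, Jun 12, Jun 13, Jun 14, Jun 15, Jun 18, Jun 19, Jun 20, Jun 21 — lands on Thursday, 2029-06-21.
The date termination becomes effective: 2029-06-21 + 28 days = 2029-07-19. 2029-07-19 is a Thursday and is not a listed holiday, so no roll-forward applies.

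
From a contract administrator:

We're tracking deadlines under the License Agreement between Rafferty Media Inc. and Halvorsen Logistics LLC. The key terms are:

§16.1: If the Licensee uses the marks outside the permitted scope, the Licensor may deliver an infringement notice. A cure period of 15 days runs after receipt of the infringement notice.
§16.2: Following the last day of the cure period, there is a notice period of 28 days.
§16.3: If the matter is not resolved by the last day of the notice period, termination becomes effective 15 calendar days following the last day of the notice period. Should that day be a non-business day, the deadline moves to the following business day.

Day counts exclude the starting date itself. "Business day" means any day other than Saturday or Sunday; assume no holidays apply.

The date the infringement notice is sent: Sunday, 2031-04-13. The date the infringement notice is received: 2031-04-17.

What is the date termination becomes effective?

Adding 15 calendar days to 2031-04-17 gives 2031-05-02, which is the last day of the cure period.
The last day of the notice period: 2031-05-02 + 28 days = 2031-05-30.
The date termination becomes effective: 15 calendar days after 2031-05-30 is 2031-06-14. That falls on a Saturday, so it rolls to the next business day, Monday, 2031-06-16.

2031-06-16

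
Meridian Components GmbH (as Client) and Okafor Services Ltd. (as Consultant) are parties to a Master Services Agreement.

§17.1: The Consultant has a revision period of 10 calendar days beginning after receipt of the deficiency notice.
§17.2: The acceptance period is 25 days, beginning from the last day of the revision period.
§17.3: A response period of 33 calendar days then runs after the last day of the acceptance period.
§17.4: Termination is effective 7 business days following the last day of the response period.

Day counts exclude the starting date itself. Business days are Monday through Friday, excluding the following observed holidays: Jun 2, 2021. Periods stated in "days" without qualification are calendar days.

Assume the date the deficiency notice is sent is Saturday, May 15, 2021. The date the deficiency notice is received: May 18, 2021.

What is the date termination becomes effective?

Aug 3, 2021

The last day of the revision period: 10 calendar days after May 18, 2021 is May 28, 2021.
The last day of the acceptance period: 25 calendar days after May 28, 2021 is Jun 22, 2021.
The last day of the response period: 33 calendar days after Jun 22, 2021 is Jul 25, 2021.
The date termination becomes effective: counting 7 business days from Sunday, Jul 25, 2021 (Jul 26, Jul 27, Jul 28, Jul 29, Jul 30, Aug 2, Aug 3, skipping weekends) reaches Tuesday, Aug 3, 2021.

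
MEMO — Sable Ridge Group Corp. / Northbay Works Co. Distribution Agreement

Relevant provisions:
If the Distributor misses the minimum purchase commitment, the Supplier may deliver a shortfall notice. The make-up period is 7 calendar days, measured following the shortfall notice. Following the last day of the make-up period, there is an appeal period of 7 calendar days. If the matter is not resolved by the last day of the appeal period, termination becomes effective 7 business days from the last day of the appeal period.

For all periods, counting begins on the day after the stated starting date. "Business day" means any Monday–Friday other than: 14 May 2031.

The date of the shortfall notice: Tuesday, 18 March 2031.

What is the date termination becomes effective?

The last day of the make-up period: 7 calendar days after 18 March 2031 is 25 March 2031.
Adding 7 calendar days to 25 March 2031 gives 1 April 2031, which is the last day of the appeal period.
The date termination becomes effective: 7 business days after Tuesday, 1 April 2031, skipping weekends — Apr 2, Apr 3, Apr 4, Apr 7, Apr 8, Apr 9, Apr 10 — lands on Thursday, 10 April 2031.

10 April 2031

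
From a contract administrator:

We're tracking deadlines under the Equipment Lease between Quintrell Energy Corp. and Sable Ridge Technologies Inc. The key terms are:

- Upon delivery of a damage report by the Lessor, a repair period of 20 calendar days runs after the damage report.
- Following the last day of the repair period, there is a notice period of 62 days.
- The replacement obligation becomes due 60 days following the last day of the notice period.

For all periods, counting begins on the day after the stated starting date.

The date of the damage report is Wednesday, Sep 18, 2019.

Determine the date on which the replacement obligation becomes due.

Adding 20 calendar days to Sep 18, 2019 gives Oct 8, 2019, which is the last day of the repair period.
The last day of the notice period: Oct 8, 2019 + 62 days = Dec 9, 2019.
Adding 60 calendar days to Dec 9, 2019 gives Feb 7, 2020, which is the date on which the replacement obligation becomes due.

Feb 7, 2020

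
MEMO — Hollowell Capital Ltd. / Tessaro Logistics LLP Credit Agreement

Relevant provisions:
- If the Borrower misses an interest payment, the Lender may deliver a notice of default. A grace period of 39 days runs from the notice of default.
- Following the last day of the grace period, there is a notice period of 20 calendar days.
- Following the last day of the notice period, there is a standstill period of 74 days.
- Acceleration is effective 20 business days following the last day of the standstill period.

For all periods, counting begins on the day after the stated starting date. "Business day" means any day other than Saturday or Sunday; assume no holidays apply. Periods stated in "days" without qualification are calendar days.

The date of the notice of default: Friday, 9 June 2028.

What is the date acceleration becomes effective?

The last day of the grace period: 39 calendar days after 9 June 2028 is 18 July 2028.
The last day of the notice period: 20 calendar days after 18 July 2028 is 7 August 2028.
The last day of the standstill period: 74 calendar days after 7 August 2028 is 20 October 2028.
The date acceleration becomes effective: 20 business days after Friday, 20 October 2028, skipping weekends — Oct 23, Oct 24, Oct 25, Oct 26, …, Nov 15, Nov 16, Nov 17 — lands on Friday, 17 November 2028.

17 November 2028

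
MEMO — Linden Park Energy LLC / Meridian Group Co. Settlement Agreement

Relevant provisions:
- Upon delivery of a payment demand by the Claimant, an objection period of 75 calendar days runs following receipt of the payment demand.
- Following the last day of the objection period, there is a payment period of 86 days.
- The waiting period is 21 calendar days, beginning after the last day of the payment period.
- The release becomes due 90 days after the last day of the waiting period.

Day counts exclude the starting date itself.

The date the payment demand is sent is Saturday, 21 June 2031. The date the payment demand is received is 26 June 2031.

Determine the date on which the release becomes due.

The last day of the objection period: 75 calendar days after 26 June 2031 is 9 September 2031.
Adding 86 calendar days to 9 September 2031 gives 4 December 2031, which is the last day of the payment period.
The last day of the waiting period: 21 calendar days after 4 December 2031 is 25 December 2031.
Adding 90 calendar days to 25 December 2031 gives 24 March 2032, which is the date on which the release becomes due.

24 March 2032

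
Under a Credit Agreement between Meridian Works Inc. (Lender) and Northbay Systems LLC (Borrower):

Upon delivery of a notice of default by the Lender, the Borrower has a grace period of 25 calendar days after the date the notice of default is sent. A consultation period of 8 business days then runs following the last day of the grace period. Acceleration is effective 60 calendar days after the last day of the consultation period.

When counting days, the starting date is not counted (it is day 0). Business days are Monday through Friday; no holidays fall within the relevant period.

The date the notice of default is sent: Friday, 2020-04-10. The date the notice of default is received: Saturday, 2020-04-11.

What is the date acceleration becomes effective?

2020-07-14

The last day of the grace period: 25 calendar days after 2020-04-10 is 2020-05-05.
The last day of the consultation period: 8 business days after Tuesday, 2020-05-05, skipping weekends — May 6, May 7, May 8, May 11, May 12, May 13, May 14, May 15 — lands on Friday, 2020-05-15.
Adding 60 calendar days to 2020-05-15 gives 2020-07-14, which is the date acceleration becomes effective.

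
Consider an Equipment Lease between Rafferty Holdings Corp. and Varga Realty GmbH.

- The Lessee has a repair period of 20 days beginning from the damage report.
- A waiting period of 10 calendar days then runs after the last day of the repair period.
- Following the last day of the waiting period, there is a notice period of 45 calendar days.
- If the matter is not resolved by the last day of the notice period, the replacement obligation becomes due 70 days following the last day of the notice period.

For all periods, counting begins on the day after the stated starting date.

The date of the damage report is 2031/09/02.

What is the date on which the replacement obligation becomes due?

The last day of the repair period: 2031/09/02 + 20 days = 2031/09/22.
Adding 10 calendar days to 2031/09/22 gives 2031/10/02, which is the last day of the waiting period.
The last day of the notice period: 2031/10/02 + 45 days = 2031/11/16.
Adding 70 calendar days to 2031/11/16 gives 2032/01/25, which is the date on which the replacement obligation becomes due.

2032/01/25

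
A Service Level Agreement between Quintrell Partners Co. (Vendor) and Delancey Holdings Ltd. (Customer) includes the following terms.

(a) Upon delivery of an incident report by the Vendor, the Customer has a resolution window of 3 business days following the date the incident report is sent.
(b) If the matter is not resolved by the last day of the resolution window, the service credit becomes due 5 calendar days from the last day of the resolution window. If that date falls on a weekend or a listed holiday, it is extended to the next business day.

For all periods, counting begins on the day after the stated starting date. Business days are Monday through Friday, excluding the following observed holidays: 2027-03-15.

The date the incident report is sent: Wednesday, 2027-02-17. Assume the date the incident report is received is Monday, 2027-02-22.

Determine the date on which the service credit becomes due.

From Wednesday, 2027-02-17, 3 business days (Feb 18, Feb 19, Feb 22, skipping weekends) brings us to Monday, 2027-02-22, which is the last day of the resolution window.
The date on which the service credit becomes due: 2027-02-22 + 5 days = 2027-02-27. That falls on a Saturday, so it rolls to the next business day, Monday, 2027-03-01.

2027-03-01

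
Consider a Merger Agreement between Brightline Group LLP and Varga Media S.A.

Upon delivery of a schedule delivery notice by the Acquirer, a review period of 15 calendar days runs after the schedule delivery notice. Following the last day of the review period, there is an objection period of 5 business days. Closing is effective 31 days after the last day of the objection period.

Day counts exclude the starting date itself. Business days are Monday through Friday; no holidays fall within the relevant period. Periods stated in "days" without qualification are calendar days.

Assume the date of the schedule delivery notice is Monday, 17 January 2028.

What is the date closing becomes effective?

10 March 2028

Adding 15 calendar days to 17 January 2028 gives 1 February 2028, which is the last day of the review period.
The last day of the objection period: 5 business days after Tuesday, 1 February 2028, skipping weekends — Feb 2, Feb 3, Feb 4, Feb 7, Feb 8 — lands on Tuesday, 8 February 2028.
The date closing becomes effective: 8 February 2028 + 31 days = 10 March 2028.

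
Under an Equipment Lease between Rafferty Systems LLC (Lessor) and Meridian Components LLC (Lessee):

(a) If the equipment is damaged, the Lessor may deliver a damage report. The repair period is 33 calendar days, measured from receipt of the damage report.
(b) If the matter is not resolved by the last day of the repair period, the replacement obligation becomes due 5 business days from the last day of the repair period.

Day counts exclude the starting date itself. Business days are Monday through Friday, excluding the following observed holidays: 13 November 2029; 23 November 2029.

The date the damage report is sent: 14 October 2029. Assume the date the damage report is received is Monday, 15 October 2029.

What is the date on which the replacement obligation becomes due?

26 November 2029

The last day of the repair period: 15 October 2029 + 33 days = 17 November 2029.
The date on which the replacement obligation becomes due: 5 business days after Saturday, 17 November 2029, skipping weekends and the listed holiday on Nov 23 — Nov 19, Nov 20, Nov 21, Nov 22, Nov 26 — lands on Monday, 26 November 2029.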